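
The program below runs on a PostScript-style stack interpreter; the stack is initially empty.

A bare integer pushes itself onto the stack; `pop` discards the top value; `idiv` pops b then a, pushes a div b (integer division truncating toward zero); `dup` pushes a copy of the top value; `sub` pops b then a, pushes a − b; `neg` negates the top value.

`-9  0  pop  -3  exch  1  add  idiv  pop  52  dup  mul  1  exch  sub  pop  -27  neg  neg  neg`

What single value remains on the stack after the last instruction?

-9   -> [-9]
0    -> [-9, 0]
pop  -> [-9]
-3   -> [-9, -3]
exch -> [-3, -9]
1    -> [-3, -9, 1]
add  -> [-3, -8]
idiv -> [0]
pop  -> []
52   -> [52]
dup  -> [52, 52]
mul  -> [2704]
1    -> [2704, 1]
exch -> [1, 2704]
sub  -> [-2703]
pop  -> []
-27  -> [-27]
neg  -> [27]
neg  -> [-27]
neg  -> [27]

27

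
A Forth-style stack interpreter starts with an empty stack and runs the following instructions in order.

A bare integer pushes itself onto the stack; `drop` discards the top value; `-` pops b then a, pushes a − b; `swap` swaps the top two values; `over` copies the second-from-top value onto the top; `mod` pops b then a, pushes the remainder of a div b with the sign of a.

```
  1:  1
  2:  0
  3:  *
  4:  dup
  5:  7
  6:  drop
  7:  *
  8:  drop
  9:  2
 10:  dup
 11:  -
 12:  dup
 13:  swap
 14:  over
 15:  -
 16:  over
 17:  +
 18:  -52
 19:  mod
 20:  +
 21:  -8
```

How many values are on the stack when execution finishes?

1    : [1]
0    : [1, 0]
*    : [0]
dup  : [0, 0]
7    : [0, 0, 7]
drop : [0, 0]
*    : [0]
drop : []
2    : [2]
dup  : [2, 2]
-    : [0]
dup  : [0, 0]
swap : [0, 0]
over : [0, 0, 0]
-    : [0, 0]
over : [0, 0, 0]
+    : [0, 0]
-52  : [0, 0, -52]
mod  : [0, 0]
+    : [0]
-8   : [0, -8]

2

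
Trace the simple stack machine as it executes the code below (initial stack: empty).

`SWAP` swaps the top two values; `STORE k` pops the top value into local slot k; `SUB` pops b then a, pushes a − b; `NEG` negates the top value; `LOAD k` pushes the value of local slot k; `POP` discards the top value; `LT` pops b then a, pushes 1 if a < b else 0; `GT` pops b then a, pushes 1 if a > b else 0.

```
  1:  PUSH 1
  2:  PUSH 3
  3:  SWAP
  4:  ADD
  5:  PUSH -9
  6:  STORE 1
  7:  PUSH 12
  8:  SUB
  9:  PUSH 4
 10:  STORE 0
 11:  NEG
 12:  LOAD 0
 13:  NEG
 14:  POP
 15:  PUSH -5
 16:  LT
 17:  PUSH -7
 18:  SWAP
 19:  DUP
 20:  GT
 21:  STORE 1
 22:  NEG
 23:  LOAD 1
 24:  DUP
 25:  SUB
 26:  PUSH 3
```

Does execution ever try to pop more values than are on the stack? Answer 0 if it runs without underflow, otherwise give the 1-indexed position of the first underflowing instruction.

0

PUSH 1  → [1]
PUSH 3  → [1, 3]
SWAP    → [3, 1]
ADD     → [4]
PUSH -9 → [4, -9]
STORE 1 → [4]
PUSH 12 → [4, 12]
SUB     → [-8]
PUSH 4  → [-8, 4]
STORE 0 → [-8]
NEG     → [8]
LOAD 0  → [8, 4]
NEG     → [8, -4]
POP     → [8]
PUSH -5 → [8, -5]
LT      → [0]
PUSH -7 → [0, -7]
SWAP    → [-7, 0]
DUP     → [-7, 0, 0]
GT      → [-7, 0]
STORE 1 → [-7]
NEG     → [7]
LOAD 1  → [7, 0]
DUP     → [7, 0, 0]
SUB     → [7, 0]
PUSH 3  → [7, 0, 3]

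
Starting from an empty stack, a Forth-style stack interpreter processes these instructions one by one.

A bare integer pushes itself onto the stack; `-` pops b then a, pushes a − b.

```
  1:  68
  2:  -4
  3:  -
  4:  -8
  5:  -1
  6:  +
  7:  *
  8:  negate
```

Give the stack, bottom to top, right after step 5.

68 : 68
-4 : 68 -4
-  : 72
-8 : 72 -8
-1 : 72 -8 -1

[72, -8, -1]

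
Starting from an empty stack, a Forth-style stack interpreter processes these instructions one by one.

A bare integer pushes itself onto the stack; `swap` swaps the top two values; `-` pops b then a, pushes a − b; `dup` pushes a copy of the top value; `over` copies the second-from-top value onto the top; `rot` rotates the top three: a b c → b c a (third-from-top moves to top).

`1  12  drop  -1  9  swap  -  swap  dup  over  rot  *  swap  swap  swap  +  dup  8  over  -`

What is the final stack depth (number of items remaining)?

4

1    -> [1]
12   -> [1, 12]
drop -> [1]
-1   -> [1, -1]
9    -> [1, -1, 9]
swap -> [1, 9, -1]
-    -> [1, 10]
swap -> [10, 1]
dup  -> [10, 1, 1]
over -> [10, 1, 1, 1]
rot  -> [10, 1, 1, 1]
*    -> [10, 1, 1]
swap -> [10, 1, 1]
swap -> [10, 1, 1]
swap -> [10, 1, 1]
+    -> [10, 2]
dup  -> [10, 2, 2]
8    -> [10, 2, 2, 8]
over -> [10, 2, 2, 8, 2]
-    -> [10, 2, 2, 6]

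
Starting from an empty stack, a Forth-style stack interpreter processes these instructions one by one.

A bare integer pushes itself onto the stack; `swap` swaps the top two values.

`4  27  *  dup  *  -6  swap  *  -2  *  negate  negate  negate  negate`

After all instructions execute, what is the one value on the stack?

4       [4]
27      [4, 27]
*       [108]
dup     [108, 108]
*       [11664]
-6      [11664, -6]
swap    [-6, 11664]
*       [-69984]
-2      [-69984, -2]
*       [139968]
negate  [-139968]
negate  [139968]
negate  [-139968]
negate  [139968]

139968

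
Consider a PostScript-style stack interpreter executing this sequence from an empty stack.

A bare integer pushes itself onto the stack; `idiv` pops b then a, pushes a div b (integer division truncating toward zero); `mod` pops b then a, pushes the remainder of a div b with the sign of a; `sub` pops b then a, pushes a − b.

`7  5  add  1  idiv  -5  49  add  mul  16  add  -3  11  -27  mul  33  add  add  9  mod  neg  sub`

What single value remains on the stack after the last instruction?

538

7    -> 7
5    -> 7 5
add  -> 12
1    -> 12 1
idiv -> 12
-5   -> 12 -5
49   -> 12 -5 49
add  -> 12 44
mul  -> 528
16   -> 528 16
add  -> 544
-3   -> 544 -3
11   -> 544 -3 11
-27  -> 544 -3 11 -27
mul  -> 544 -3 -297
33   -> 544 -3 -297 33
add  -> 544 -3 -264
add  -> 544 -267
9    -> 544 -267 9
mod  -> 544 -6
neg  -> 544 6
sub  -> 538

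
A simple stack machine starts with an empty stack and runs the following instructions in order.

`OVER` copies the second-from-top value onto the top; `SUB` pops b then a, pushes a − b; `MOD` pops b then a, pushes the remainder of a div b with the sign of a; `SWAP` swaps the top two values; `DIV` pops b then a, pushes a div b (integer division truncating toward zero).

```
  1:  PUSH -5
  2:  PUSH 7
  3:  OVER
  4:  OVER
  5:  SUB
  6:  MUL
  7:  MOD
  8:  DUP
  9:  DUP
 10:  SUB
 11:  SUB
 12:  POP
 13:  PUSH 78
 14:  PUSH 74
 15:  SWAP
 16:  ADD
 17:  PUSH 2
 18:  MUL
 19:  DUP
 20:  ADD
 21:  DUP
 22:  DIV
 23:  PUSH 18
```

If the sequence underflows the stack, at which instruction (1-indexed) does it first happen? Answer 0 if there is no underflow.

0

PUSH -5 → -5
PUSH 7  → -5 7
OVER    → -5 7 -5
OVER    → -5 7 -5 7
SUB     → -5 7 -12
MUL     → -5 -84
MOD     → -5
DUP     → -5 -5
DUP     → -5 -5 -5
SUB     → -5 0
SUB     → -5
POP     → (empty)
PUSH 78 → 78
PUSH 74 → 78 74
SWAP    → 74 78
ADD     → 152
PUSH 2  → 152 2
MUL     → 304
DUP     → 304 304
ADD     → 608
DUP     → 608 608
DIV     → 1
PUSH 18 → 1 18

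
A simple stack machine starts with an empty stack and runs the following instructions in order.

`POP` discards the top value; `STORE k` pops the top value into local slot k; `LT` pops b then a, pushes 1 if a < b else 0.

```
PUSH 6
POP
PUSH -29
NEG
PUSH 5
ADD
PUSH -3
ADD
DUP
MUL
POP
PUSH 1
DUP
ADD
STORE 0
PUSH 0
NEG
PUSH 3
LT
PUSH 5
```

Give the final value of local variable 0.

PUSH 6    [6]
POP       []
PUSH -29  [-29]
NEG       [29]
PUSH 5    [29, 5]
ADD       [34]
PUSH -3   [34, -3]
ADD       [31]
DUP       [31, 31]
MUL       [961]
POP       []
PUSH 1    [1]
DUP       [1, 1]
ADD       [2]
STORE 0   []
PUSH 0    [0]
NEG       [0]
PUSH 3    [0, 3]
LT        [1]
PUSH 5    [1, 5]

2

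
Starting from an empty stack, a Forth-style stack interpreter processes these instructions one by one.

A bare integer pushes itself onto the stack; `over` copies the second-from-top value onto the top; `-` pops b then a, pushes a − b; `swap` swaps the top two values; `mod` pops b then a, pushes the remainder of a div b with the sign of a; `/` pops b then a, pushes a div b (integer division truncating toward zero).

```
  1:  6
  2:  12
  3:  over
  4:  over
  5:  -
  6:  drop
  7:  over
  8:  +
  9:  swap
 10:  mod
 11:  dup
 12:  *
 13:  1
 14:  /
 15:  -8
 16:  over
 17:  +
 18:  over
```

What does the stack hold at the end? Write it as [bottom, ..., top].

6    : [6]
12   : [6, 12]
over : [6, 12, 6]
over : [6, 12, 6, 12]
-    : [6, 12, -6]
drop : [6, 12]
over : [6, 12, 6]
+    : [6, 18]
swap : [18, 6]
mod  : [0]
dup  : [0, 0]
*    : [0]
1    : [0, 1]
/    : [0]
-8   : [0, -8]
over : [0, -8, 0]
+    : [0, -8]
over : [0, -8, 0]

[0, -8, 0]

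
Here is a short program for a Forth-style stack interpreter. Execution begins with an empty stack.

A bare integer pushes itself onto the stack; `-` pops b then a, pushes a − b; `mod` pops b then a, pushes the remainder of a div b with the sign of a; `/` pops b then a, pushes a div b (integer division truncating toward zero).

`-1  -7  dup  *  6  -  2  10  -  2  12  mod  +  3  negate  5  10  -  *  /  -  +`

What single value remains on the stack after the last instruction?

42

-1     → -1
-7     → -1 -7
dup    → -1 -7 -7
*      → -1 49
6      → -1 49 6
-      → -1 43
2      → -1 43 2
10     → -1 43 2 10
-      → -1 43 -8
2      → -1 43 -8 2
12     → -1 43 -8 2 12
mod    → -1 43 -8 2
+      → -1 43 -6
3      → -1 43 -6 3
negate → -1 43 -6 -3
5      → -1 43 -6 -3 5
10     → -1 43 -6 -3 5 10
-      → -1 43 -6 -3 -5
*      → -1 43 -6 15
/      → -1 43 0
-      → -1 43
+      → 42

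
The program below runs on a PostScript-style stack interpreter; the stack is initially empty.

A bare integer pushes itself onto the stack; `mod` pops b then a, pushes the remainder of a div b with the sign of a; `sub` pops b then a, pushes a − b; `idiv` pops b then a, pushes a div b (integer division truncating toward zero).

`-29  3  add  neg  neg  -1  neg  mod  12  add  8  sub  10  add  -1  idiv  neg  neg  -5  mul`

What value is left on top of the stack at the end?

70

-29   -29
3     -29 3
add   -26
neg   26
neg   -26
-1    -26 -1
neg   -26 1
mod   0
12    0 12
add   12
8     12 8
sub   4
10    4 10
add   14
-1    14 -1
idiv  -14
neg   14
neg   -14
-5    -14 -5
mul   70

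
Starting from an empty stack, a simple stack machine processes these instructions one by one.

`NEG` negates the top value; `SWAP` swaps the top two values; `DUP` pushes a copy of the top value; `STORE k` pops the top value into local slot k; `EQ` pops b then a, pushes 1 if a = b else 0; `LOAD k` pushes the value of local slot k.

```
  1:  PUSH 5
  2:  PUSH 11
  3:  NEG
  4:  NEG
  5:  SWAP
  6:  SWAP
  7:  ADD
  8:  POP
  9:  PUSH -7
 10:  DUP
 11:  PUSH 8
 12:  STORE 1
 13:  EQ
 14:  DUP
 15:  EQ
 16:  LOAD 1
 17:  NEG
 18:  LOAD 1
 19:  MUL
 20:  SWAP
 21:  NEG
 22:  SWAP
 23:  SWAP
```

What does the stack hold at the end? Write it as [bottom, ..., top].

PUSH 5  : [5]
PUSH 11 : [5, 11]
NEG     : [5, -11]
NEG     : [5, 11]
SWAP    : [11, 5]
SWAP    : [5, 11]
ADD     : [16]
POP     : []
PUSH -7 : [-7]
DUP     : [-7, -7]
PUSH 8  : [-7, -7, 8]
STORE 1 : [-7, -7]
EQ      : [1]
DUP     : [1, 1]
EQ      : [1]
LOAD 1  : [1, 8]
NEG     : [1, -8]
LOAD 1  : [1, -8, 8]
MUL     : [1, -64]
SWAP    : [-64, 1]
NEG     : [-64, -1]
SWAP    : [-1, -64]
SWAP    : [-64, -1]

[-64, -1]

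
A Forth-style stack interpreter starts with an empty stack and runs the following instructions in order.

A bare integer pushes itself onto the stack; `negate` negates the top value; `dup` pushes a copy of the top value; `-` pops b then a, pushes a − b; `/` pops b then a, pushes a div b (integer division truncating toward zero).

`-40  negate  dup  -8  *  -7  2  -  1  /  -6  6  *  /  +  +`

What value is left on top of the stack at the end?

-280

-40    → [-40]
negate → [40]
dup    → [40, 40]
-8     → [40, 40, -8]
*      → [40, -320]
-7     → [40, -320, -7]
2      → [40, -320, -7, 2]
-      → [40, -320, -9]
1      → [40, -320, -9, 1]
/      → [40, -320, -9]
-6     → [40, -320, -9, -6]
6      → [40, -320, -9, -6, 6]
*      → [40, -320, -9, -36]
/      → [40, -320, 0]
+      → [40, -320]
+      → [-280]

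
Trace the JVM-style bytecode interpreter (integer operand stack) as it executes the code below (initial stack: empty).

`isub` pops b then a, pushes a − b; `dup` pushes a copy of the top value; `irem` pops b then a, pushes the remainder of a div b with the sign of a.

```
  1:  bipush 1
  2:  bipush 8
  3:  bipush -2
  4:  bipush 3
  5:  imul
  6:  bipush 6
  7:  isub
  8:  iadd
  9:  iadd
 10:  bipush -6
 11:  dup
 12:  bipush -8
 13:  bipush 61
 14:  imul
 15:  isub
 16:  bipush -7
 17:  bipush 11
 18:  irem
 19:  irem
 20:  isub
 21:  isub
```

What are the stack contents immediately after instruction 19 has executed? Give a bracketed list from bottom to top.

[-3, -6, 6]

bipush 1   1
bipush 8   1 8
bipush -2  1 8 -2
bipush 3   1 8 -2 3
imul       1 8 -6
bipush 6   1 8 -6 6
isub       1 8 -12
iadd       1 -4
iadd       -3
bipush -6  -3 -6
dup        -3 -6 -6
bipush -8  -3 -6 -6 -8
bipush 61  -3 -6 -6 -8 61
imul       -3 -6 -6 -488
isub       -3 -6 482
bipush -7  -3 -6 482 -7
bipush 11  -3 -6 482 -7 11
irem       -3 -6 482 -7
irem       -3 -6 6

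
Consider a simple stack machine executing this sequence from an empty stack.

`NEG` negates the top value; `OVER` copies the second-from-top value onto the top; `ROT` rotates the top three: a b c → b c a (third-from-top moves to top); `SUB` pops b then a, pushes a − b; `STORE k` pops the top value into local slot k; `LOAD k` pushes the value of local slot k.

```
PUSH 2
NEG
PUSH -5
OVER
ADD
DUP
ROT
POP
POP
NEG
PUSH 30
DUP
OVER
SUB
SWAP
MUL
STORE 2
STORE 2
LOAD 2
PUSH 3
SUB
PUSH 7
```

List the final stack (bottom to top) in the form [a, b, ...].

PUSH 2  -> [2]
NEG     -> [-2]
PUSH -5 -> [-2, -5]
OVER    -> [-2, -5, -2]
ADD     -> [-2, -7]
DUP     -> [-2, -7, -7]
ROT     -> [-7, -7, -2]
POP     -> [-7, -7]
POP     -> [-7]
NEG     -> [7]
PUSH 30 -> [7, 30]
DUP     -> [7, 30, 30]
OVER    -> [7, 30, 30, 30]
SUB     -> [7, 30, 0]
SWAP    -> [7, 0, 30]
MUL     -> [7, 0]
STORE 2 -> [7]
STORE 2 -> []
LOAD 2  -> [7]
PUSH 3  -> [7, 3]
SUB     -> [4]
PUSH 7  -> [4, 7]

[4, 7]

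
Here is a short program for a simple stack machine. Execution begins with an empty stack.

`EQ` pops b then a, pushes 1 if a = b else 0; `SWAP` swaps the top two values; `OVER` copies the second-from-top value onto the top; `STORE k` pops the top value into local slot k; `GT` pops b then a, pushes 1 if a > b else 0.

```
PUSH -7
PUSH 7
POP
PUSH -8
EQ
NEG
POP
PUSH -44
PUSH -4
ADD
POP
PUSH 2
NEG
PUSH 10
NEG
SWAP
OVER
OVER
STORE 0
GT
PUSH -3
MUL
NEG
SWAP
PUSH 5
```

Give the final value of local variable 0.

-2

PUSH -7  : -7
PUSH 7   : -7 7
POP      : -7
PUSH -8  : -7 -8
EQ       : 0
NEG      : 0
POP      : (empty)
PUSH -44 : -44
PUSH -4  : -44 -4
ADD      : -48
POP      : (empty)
PUSH 2   : 2
NEG      : -2
PUSH 10  : -2 10
NEG      : -2 -10
SWAP     : -10 -2
OVER     : -10 -2 -10
OVER     : -10 -2 -10 -2
STORE 0  : -10 -2 -10
GT       : -10 1
PUSH -3  : -10 1 -3
MUL      : -10 -3
NEG      : -10 3
SWAP     : 3 -10
PUSH 5   : 3 -10 5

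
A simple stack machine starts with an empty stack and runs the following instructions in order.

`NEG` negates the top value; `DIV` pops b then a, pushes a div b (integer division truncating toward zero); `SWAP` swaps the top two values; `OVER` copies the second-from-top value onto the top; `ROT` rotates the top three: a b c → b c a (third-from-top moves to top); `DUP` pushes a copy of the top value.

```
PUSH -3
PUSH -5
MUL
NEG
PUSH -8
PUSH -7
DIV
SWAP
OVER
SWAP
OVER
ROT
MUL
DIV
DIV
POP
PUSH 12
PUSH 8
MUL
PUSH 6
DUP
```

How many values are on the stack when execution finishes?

3

PUSH -3 : [-3]
PUSH -5 : [-3, -5]
MUL     : [15]
NEG     : [-15]
PUSH -8 : [-15, -8]
PUSH -7 : [-15, -8, -7]
DIV     : [-15, 1]
SWAP    : [1, -15]
OVER    : [1, -15, 1]
SWAP    : [1, 1, -15]
OVER    : [1, 1, -15, 1]
ROT     : [1, -15, 1, 1]
MUL     : [1, -15, 1]
DIV     : [1, -15]
DIV     : [0]
POP     : []
PUSH 12 : [12]
PUSH 8  : [12, 8]
MUL     : [96]
PUSH 6  : [96, 6]
DUP     : [96, 6, 6]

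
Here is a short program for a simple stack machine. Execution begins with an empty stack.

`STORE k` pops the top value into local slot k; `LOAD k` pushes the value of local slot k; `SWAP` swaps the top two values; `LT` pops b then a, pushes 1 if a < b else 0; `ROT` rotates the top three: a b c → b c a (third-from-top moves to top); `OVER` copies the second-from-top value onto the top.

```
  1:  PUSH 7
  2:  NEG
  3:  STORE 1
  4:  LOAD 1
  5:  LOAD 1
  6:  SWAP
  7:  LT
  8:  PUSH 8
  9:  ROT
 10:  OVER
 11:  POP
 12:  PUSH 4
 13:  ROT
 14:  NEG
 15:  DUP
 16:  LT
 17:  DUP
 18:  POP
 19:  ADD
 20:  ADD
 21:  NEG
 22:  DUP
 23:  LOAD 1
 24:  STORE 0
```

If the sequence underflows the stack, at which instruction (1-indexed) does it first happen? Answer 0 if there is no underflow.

9

PUSH 7   7
NEG      -7
STORE 1  (empty)
LOAD 1   -7
LOAD 1   -7 -7
SWAP     -7 -7
LT       0
PUSH 8   0 8
ROT  — needs 3 operands, stack has 2 → underflow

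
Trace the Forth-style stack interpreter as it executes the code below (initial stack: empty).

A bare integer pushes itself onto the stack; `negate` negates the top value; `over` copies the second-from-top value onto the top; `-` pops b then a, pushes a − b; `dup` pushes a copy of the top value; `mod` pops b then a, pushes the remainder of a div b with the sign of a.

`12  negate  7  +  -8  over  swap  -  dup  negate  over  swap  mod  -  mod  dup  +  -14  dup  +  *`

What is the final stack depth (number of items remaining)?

12     -> 12
negate -> -12
7      -> -12 7
+      -> -5
-8     -> -5 -8
over   -> -5 -8 -5
swap   -> -5 -5 -8
-      -> -5 3
dup    -> -5 3 3
negate -> -5 3 -3
over   -> -5 3 -3 3
swap   -> -5 3 3 -3
mod    -> -5 3 0
-      -> -5 3
mod    -> -2
dup    -> -2 -2
+      -> -4
-14    -> -4 -14
dup    -> -4 -14 -14
+      -> -4 -28
*      -> 112

1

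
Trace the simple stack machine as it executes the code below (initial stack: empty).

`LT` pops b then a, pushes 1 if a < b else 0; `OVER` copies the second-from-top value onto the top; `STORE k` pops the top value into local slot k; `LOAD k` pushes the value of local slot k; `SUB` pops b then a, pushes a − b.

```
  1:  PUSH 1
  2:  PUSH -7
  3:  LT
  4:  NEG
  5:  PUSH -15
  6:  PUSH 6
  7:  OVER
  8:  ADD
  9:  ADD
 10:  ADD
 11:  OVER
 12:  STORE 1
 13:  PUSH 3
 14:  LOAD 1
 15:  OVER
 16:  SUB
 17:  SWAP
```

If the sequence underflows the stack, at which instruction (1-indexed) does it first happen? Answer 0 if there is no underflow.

PUSH 1   -> [1]
PUSH -7  -> [1, -7]
LT       -> [0]
NEG      -> [0]
PUSH -15 -> [0, -15]
PUSH 6   -> [0, -15, 6]
OVER     -> [0, -15, 6, -15]
ADD      -> [0, -15, -9]
ADD      -> [0, -24]
ADD      -> [-24]
OVER  — needs 2 operands, stack has 1 → underflow

11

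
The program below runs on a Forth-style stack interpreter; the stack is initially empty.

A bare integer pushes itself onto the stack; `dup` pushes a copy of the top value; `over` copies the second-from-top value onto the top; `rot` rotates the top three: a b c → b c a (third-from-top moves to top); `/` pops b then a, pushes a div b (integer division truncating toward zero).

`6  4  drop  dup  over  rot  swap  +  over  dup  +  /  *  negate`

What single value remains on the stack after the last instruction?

-6

6      -> [6]
4      -> [6, 4]
drop   -> [6]
dup    -> [6, 6]
over   -> [6, 6, 6]
rot    -> [6, 6, 6]
swap   -> [6, 6, 6]
+      -> [6, 12]
over   -> [6, 12, 6]
dup    -> [6, 12, 6, 6]
+      -> [6, 12, 12]
/      -> [6, 1]
*      -> [6]
negate -> [-6]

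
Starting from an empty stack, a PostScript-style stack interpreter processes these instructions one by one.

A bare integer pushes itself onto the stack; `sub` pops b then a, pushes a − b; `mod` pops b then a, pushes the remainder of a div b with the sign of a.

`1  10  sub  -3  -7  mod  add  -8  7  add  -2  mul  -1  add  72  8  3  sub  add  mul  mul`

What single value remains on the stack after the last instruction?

-924

1   : 1
10  : 1 10
sub : -9
-3  : -9 -3
-7  : -9 -3 -7
mod : -9 -3
add : -12
-8  : -12 -8
7   : -12 -8 7
add : -12 -1
-2  : -12 -1 -2
mul : -12 2
-1  : -12 2 -1
add : -12 1
72  : -12 1 72
8   : -12 1 72 8
3   : -12 1 72 8 3
sub : -12 1 72 5
add : -12 1 77
mul : -12 77
mul : -924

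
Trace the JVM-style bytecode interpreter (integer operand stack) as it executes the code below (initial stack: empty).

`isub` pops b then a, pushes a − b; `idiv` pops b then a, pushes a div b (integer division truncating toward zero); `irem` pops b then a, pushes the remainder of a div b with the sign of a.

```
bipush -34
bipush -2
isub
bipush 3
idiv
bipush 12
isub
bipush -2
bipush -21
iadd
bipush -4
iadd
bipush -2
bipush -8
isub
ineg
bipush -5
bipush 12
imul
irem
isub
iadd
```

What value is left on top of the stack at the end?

bipush -34 → [-34]
bipush -2  → [-34, -2]
isub       → [-32]
bipush 3   → [-32, 3]
idiv       → [-10]
bipush 12  → [-10, 12]
isub       → [-22]
bipush -2  → [-22, -2]
bipush -21 → [-22, -2, -21]
iadd       → [-22, -23]
bipush -4  → [-22, -23, -4]
iadd       → [-22, -27]
bipush -2  → [-22, -27, -2]
bipush -8  → [-22, -27, -2, -8]
isub       → [-22, -27, 6]
ineg       → [-22, -27, -6]
bipush -5  → [-22, -27, -6, -5]
bipush 12  → [-22, -27, -6, -5, 12]
imul       → [-22, -27, -6, -60]
irem       → [-22, -27, -6]
isub       → [-22, -21]
iadd       → [-43]

-43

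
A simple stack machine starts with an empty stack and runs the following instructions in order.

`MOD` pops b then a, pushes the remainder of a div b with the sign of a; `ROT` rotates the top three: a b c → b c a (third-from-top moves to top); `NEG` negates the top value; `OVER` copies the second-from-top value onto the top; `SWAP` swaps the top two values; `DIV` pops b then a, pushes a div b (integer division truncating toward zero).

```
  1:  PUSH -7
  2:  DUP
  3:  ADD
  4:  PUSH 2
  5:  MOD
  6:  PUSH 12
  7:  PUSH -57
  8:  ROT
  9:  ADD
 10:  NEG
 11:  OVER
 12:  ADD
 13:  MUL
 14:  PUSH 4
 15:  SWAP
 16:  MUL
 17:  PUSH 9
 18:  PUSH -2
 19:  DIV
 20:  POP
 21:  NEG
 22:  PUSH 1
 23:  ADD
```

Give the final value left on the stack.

PUSH -7  -> -7
DUP      -> -7 -7
ADD      -> -14
PUSH 2   -> -14 2
MOD      -> 0
PUSH 12  -> 0 12
PUSH -57 -> 0 12 -57
ROT      -> 12 -57 0
ADD      -> 12 -57
NEG      -> 12 57
OVER     -> 12 57 12
ADD      -> 12 69
MUL      -> 828
PUSH 4   -> 828 4
SWAP     -> 4 828
MUL      -> 3312
PUSH 9   -> 3312 9
PUSH -2  -> 3312 9 -2
DIV      -> 3312 -4
POP      -> 3312
NEG      -> -3312
PUSH 1   -> -3312 1
ADD      -> -3311

-3311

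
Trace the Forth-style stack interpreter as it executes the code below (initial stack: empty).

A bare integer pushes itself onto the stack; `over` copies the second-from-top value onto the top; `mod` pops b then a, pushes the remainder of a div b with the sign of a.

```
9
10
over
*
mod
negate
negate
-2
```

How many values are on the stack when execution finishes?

2

9      : 9
10     : 9 10
over   : 9 10 9
*      : 9 90
mod    : 9
negate : -9
negate : 9
-2     : 9 -2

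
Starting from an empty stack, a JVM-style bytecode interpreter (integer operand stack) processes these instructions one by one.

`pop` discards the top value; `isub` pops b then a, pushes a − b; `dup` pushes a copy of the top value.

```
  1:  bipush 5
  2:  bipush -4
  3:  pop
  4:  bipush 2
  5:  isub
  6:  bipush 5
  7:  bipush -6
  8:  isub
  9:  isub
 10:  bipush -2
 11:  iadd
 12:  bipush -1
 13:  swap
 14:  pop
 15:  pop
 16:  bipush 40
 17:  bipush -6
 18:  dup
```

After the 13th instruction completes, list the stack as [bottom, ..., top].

[-1, -10]

bipush 5  -> [5]
bipush -4 -> [5, -4]
pop       -> [5]
bipush 2  -> [5, 2]
isub      -> [3]
bipush 5  -> [3, 5]
bipush -6 -> [3, 5, -6]
isub      -> [3, 11]
isub      -> [-8]
bipush -2 -> [-8, -2]
iadd      -> [-10]
bipush -1 -> [-10, -1]
swap      -> [-1, -10]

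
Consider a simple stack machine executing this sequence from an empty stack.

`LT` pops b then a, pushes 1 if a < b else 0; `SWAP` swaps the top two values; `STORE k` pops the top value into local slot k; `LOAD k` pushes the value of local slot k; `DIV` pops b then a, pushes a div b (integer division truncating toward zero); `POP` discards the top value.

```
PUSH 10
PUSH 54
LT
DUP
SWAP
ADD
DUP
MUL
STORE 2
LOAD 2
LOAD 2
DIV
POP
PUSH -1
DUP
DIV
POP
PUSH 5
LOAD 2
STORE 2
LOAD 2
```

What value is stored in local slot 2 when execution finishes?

4

PUSH 10  10
PUSH 54  10 54
LT       1
DUP      1 1
SWAP     1 1
ADD      2
DUP      2 2
MUL      4
STORE 2  (empty)
LOAD 2   4
LOAD 2   4 4
DIV      1
POP      (empty)
PUSH -1  -1
DUP      -1 -1
DIV      1
POP      (empty)
PUSH 5   5
LOAD 2   5 4
STORE 2  5
LOAD 2   5 4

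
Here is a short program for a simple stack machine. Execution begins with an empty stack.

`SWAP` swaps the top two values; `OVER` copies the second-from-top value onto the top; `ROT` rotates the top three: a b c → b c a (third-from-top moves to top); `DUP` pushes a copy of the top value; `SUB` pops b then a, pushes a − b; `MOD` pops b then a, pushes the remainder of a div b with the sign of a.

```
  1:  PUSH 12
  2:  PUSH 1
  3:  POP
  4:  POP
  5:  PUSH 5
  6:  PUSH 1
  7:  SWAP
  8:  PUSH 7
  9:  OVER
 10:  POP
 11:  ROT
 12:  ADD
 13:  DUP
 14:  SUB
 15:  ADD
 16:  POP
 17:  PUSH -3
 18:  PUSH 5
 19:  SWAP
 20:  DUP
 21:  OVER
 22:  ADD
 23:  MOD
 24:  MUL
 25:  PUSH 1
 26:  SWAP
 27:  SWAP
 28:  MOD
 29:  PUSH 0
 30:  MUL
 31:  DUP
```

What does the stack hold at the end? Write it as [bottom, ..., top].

[0, 0]

PUSH 12  12
PUSH 1   12 1
POP      12
POP      (empty)
PUSH 5   5
PUSH 1   5 1
SWAP     1 5
PUSH 7   1 5 7
OVER     1 5 7 5
POP      1 5 7
ROT      5 7 1
ADD      5 8
DUP      5 8 8
SUB      5 0
ADD      5
POP      (empty)
PUSH -3  -3
PUSH 5   -3 5
SWAP     5 -3
DUP      5 -3 -3
OVER     5 -3 -3 -3
ADD      5 -3 -6
MOD      5 -3
MUL      -15
PUSH 1   -15 1
SWAP     1 -15
SWAP     -15 1
MOD      0
PUSH 0   0 0
MUL      0
DUP      0 0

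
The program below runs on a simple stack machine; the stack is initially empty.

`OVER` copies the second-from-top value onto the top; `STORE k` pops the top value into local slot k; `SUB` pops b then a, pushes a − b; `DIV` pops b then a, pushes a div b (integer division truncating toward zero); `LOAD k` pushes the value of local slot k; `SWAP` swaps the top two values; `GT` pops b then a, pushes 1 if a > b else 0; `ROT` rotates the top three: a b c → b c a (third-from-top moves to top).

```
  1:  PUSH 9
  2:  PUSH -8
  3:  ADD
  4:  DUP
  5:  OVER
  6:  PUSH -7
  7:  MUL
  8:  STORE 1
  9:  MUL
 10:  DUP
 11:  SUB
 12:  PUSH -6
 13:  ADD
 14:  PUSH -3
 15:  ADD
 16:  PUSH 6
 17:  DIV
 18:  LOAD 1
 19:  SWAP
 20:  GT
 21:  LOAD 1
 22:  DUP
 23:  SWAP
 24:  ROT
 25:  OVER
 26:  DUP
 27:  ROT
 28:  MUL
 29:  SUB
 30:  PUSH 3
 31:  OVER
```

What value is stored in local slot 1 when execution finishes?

-7

PUSH 9  → [9]
PUSH -8 → [9, -8]
ADD     → [1]
DUP     → [1, 1]
OVER    → [1, 1, 1]
PUSH -7 → [1, 1, 1, -7]
MUL     → [1, 1, -7]
STORE 1 → [1, 1]
MUL     → [1]
DUP     → [1, 1]
SUB     → [0]
PUSH -6 → [0, -6]
ADD     → [-6]
PUSH -3 → [-6, -3]
ADD     → [-9]
PUSH 6  → [-9, 6]
DIV     → [-1]
LOAD 1  → [-1, -7]
SWAP    → [-7, -1]
GT      → [0]
LOAD 1  → [0, -7]
DUP     → [0, -7, -7]
SWAP    → [0, -7, -7]
ROT     → [-7, -7, 0]
OVER    → [-7, -7, 0, -7]
DUP     → [-7, -7, 0, -7, -7]
ROT     → [-7, -7, -7, -7, 0]
MUL     → [-7, -7, -7, 0]
SUB     → [-7, -7, -7]
PUSH 3  → [-7, -7, -7, 3]
OVER    → [-7, -7, -7, 3, -7]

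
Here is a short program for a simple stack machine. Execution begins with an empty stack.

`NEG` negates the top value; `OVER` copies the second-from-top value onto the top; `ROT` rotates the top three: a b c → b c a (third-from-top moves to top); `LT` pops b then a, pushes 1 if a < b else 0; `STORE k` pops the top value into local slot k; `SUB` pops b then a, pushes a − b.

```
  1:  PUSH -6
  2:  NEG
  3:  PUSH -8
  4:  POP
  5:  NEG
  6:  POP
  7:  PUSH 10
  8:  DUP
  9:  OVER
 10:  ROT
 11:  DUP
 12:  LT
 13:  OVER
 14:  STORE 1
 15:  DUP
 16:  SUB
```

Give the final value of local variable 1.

PUSH -6  -6
NEG      6
PUSH -8  6 -8
POP      6
NEG      -6
POP      (empty)
PUSH 10  10
DUP      10 10
OVER     10 10 10
ROT      10 10 10
DUP      10 10 10 10
LT       10 10 0
OVER     10 10 0 10
STORE 1  10 10 0
DUP      10 10 0 0
SUB      10 10 0

10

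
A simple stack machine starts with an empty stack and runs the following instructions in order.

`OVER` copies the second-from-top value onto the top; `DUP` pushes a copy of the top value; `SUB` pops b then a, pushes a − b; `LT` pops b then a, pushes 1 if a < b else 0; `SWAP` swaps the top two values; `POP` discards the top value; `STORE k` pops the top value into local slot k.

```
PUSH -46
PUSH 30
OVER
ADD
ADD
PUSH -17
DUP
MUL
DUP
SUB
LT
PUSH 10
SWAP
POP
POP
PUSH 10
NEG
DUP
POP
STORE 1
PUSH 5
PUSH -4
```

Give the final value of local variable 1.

-10

PUSH -46 → -46
PUSH 30  → -46 30
OVER     → -46 30 -46
ADD      → -46 -16
ADD      → -62
PUSH -17 → -62 -17
DUP      → -62 -17 -17
MUL      → -62 289
DUP      → -62 289 289
SUB      → -62 0
LT       → 1
PUSH 10  → 1 10
SWAP     → 10 1
POP      → 10
POP      → (empty)
PUSH 10  → 10
NEG      → -10
DUP      → -10 -10
POP      → -10
STORE 1  → (empty)
PUSH 5   → 5
PUSH -4  → 5 -4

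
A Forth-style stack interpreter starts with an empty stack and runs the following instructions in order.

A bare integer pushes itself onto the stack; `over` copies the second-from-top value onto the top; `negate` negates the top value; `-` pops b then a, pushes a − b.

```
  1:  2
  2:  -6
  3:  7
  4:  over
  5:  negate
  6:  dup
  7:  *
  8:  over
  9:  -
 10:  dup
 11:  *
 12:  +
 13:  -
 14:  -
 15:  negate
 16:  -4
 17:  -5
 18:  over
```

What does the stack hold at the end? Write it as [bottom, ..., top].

[-856, -4, -5, -4]

2      → 2
-6     → 2 -6
7      → 2 -6 7
over   → 2 -6 7 -6
negate → 2 -6 7 6
dup    → 2 -6 7 6 6
*      → 2 -6 7 36
over   → 2 -6 7 36 7
-      → 2 -6 7 29
dup    → 2 -6 7 29 29
*      → 2 -6 7 841
+      → 2 -6 848
-      → 2 -854
-      → 856
negate → -856
-4     → -856 -4
-5     → -856 -4 -5
over   → -856 -4 -5 -4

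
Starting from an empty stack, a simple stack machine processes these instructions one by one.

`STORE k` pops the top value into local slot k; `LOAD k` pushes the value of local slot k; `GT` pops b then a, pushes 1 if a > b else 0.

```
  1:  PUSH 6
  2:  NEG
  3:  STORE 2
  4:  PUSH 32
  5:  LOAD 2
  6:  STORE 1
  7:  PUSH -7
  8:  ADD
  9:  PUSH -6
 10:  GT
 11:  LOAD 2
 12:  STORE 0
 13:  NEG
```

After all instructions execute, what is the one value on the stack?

-1

PUSH 6  → [6]
NEG     → [-6]
STORE 2 → []
PUSH 32 → [32]
LOAD 2  → [32, -6]
STORE 1 → [32]
PUSH -7 → [32, -7]
ADD     → [25]
PUSH -6 → [25, -6]
GT      → [1]
LOAD 2  → [1, -6]
STORE 0 → [1]
NEG     → [-1]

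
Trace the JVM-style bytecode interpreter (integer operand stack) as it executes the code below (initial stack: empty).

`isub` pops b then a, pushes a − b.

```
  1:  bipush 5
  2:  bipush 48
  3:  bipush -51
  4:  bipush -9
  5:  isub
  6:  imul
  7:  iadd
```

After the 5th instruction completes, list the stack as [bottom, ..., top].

[5, 48, -42]

bipush 5   : 5
bipush 48  : 5 48
bipush -51 : 5 48 -51
bipush -9  : 5 48 -51 -9
isub       : 5 48 -42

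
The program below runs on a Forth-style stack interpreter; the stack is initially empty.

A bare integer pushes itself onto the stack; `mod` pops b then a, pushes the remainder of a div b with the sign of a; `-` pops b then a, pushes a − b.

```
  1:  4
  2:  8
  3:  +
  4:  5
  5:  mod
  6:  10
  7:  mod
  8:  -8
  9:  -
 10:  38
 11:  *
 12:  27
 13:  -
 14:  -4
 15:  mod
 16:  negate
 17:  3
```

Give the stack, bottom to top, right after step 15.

[1]

4   : [4]
8   : [4, 8]
+   : [12]
5   : [12, 5]
mod : [2]
10  : [2, 10]
mod : [2]
-8  : [2, -8]
-   : [10]
38  : [10, 38]
*   : [380]
27  : [380, 27]
-   : [353]
-4  : [353, -4]
mod : [1]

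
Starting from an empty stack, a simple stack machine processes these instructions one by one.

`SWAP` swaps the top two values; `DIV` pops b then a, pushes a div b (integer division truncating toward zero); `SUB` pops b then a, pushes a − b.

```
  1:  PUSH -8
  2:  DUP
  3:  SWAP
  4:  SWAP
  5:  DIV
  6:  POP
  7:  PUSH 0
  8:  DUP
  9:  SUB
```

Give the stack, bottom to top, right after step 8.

[0, 0]

PUSH -8 -> -8
DUP     -> -8 -8
SWAP    -> -8 -8
SWAP    -> -8 -8
DIV     -> 1
POP     -> (empty)
PUSH 0  -> 0
DUP     -> 0 0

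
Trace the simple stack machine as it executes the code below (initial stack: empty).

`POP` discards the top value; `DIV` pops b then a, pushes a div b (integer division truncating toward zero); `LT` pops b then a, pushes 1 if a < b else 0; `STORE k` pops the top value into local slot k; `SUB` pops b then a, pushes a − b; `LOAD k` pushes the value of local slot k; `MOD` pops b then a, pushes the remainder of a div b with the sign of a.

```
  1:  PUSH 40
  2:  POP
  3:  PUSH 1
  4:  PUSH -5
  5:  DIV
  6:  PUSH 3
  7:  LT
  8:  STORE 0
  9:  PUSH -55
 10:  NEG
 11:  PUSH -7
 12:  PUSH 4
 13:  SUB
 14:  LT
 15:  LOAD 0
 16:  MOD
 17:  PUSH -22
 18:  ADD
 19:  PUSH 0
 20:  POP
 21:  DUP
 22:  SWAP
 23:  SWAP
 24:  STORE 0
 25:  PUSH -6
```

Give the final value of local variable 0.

PUSH 40  -> 40
POP      -> (empty)
PUSH 1   -> 1
PUSH -5  -> 1 -5
DIV      -> 0
PUSH 3   -> 0 3
LT       -> 1
STORE 0  -> (empty)
PUSH -55 -> -55
NEG      -> 55
PUSH -7  -> 55 -7
PUSH 4   -> 55 -7 4
SUB      -> 55 -11
LT       -> 0
LOAD 0   -> 0 1
MOD      -> 0
PUSH -22 -> 0 -22
ADD      -> -22
PUSH 0   -> -22 0
POP      -> -22
DUP      -> -22 -22
SWAP     -> -22 -22
SWAP     -> -22 -22
STORE 0  -> -22
PUSH -6  -> -22 -6

-22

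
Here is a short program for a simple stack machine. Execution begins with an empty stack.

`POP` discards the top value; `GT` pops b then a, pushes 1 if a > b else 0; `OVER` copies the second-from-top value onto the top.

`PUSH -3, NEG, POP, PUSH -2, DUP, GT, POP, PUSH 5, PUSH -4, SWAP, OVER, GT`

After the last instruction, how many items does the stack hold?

PUSH -3 -> [-3]
NEG     -> [3]
POP     -> []
PUSH -2 -> [-2]
DUP     -> [-2, -2]
GT      -> [0]
POP     -> []
PUSH 5  -> [5]
PUSH -4 -> [5, -4]
SWAP    -> [-4, 5]
OVER    -> [-4, 5, -4]
GT      -> [-4, 1]

2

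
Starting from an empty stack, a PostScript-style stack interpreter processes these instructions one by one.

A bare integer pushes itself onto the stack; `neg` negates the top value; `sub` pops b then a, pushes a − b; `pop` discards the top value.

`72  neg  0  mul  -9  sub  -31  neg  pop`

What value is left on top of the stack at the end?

9

72  -> 72
neg -> -72
0   -> -72 0
mul -> 0
-9  -> 0 -9
sub -> 9
-31 -> 9 -31
neg -> 9 31
pop -> 9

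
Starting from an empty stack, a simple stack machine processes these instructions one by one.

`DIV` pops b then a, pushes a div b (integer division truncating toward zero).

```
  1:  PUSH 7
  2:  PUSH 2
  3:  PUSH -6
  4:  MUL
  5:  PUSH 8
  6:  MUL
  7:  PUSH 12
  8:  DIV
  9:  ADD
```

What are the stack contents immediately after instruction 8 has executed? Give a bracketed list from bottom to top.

[7, -8]

PUSH 7  : 7
PUSH 2  : 7 2
PUSH -6 : 7 2 -6
MUL     : 7 -12
PUSH 8  : 7 -12 8
MUL     : 7 -96
PUSH 12 : 7 -96 12
DIV     : 7 -8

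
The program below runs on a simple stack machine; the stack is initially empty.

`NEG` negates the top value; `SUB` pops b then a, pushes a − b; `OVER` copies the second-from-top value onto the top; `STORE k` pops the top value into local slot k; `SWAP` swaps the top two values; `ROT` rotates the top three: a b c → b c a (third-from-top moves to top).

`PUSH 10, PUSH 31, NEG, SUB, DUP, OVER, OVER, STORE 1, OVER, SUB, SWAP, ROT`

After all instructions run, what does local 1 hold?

41

PUSH 10 -> [10]
PUSH 31 -> [10, 31]
NEG     -> [10, -31]
SUB     -> [41]
DUP     -> [41, 41]
OVER    -> [41, 41, 41]
OVER    -> [41, 41, 41, 41]
STORE 1 -> [41, 41, 41]
OVER    -> [41, 41, 41, 41]
SUB     -> [41, 41, 0]
SWAP    -> [41, 0, 41]
ROT     -> [0, 41, 41]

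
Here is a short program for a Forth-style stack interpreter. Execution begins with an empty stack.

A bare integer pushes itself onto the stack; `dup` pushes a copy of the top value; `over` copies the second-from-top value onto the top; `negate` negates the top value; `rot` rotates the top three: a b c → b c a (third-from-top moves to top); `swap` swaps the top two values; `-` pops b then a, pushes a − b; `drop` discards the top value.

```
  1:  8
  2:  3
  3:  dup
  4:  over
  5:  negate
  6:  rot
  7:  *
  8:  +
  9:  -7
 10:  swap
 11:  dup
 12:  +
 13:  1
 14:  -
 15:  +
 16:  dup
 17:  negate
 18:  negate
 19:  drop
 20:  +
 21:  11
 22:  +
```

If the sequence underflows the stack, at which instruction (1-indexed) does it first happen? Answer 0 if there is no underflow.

0

8       8
3       8 3
dup     8 3 3
over    8 3 3 3
negate  8 3 3 -3
rot     8 3 -3 3
*       8 3 -9
+       8 -6
-7      8 -6 -7
swap    8 -7 -6
dup     8 -7 -6 -6
+       8 -7 -12
1       8 -7 -12 1
-       8 -7 -13
+       8 -20
dup     8 -20 -20
negate  8 -20 20
negate  8 -20 -20
drop    8 -20
+       -12
11      -12 11
+       -1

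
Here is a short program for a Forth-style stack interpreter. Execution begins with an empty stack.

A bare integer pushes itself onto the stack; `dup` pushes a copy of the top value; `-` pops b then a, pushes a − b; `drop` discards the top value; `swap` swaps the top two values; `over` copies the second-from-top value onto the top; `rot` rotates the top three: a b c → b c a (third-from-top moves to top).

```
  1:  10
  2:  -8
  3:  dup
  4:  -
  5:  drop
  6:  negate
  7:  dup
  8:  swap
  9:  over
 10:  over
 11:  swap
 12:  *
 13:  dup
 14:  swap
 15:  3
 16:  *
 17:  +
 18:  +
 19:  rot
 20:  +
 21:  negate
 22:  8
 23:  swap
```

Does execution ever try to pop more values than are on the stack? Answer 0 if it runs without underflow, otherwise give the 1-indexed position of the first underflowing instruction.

10     -> 10
-8     -> 10 -8
dup    -> 10 -8 -8
-      -> 10 0
drop   -> 10
negate -> -10
dup    -> -10 -10
swap   -> -10 -10
over   -> -10 -10 -10
over   -> -10 -10 -10 -10
swap   -> -10 -10 -10 -10
*      -> -10 -10 100
dup    -> -10 -10 100 100
swap   -> -10 -10 100 100
3      -> -10 -10 100 100 3
*      -> -10 -10 100 300
+      -> -10 -10 400
+      -> -10 390
rot  — needs 3 operands, stack has 2 → underflow

19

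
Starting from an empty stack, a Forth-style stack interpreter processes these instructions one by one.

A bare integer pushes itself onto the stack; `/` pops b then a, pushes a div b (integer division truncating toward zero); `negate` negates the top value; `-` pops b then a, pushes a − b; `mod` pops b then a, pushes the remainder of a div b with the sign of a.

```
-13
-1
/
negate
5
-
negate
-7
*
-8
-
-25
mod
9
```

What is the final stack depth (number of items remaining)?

2

-13    : [-13]
-1     : [-13, -1]
/      : [13]
negate : [-13]
5      : [-13, 5]
-      : [-18]
negate : [18]
-7     : [18, -7]
*      : [-126]
-8     : [-126, -8]
-      : [-118]
-25    : [-118, -25]
mod    : [-18]
9      : [-18, 9]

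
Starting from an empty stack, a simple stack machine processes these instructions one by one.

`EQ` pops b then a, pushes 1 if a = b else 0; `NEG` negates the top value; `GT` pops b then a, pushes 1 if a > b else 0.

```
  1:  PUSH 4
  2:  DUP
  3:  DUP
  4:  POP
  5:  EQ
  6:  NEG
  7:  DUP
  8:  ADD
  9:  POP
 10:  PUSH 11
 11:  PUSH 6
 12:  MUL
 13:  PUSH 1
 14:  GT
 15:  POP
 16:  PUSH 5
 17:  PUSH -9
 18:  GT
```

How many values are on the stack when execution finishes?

PUSH 4   4
DUP      4 4
DUP      4 4 4
POP      4 4
EQ       1
NEG      -1
DUP      -1 -1
ADD      -2
POP      (empty)
PUSH 11  11
PUSH 6   11 6
MUL      66
PUSH 1   66 1
GT       1
POP      (empty)
PUSH 5   5
PUSH -9  5 -9
GT       1

1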